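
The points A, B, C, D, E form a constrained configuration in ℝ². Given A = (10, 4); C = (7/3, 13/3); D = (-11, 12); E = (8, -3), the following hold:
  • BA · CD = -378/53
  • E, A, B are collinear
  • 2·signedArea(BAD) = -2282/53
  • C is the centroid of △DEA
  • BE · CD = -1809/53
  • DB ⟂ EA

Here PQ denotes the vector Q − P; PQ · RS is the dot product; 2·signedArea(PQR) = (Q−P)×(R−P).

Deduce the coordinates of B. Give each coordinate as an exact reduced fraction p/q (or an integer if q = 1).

1. B_x = 558/53  [E, A, B are collinear ∩ DB ⟂ EA]
2. B_y = 310/53  [E, A, B are collinear ∩ DB ⟂ EA]
   → B = (558/53, 310/53)

B = (558/53, 310/53)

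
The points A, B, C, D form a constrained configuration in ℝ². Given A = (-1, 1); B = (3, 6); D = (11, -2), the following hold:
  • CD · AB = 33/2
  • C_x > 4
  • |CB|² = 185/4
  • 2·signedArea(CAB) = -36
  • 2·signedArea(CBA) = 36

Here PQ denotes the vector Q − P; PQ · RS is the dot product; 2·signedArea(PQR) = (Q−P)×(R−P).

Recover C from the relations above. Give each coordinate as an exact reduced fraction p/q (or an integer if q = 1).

C = (5, -1/2)

1. C_x = 5  [2·signedArea(CBA) = 36 ∩ CD · AB = 33/2]
2. C_y = -1/2  [2·signedArea(CBA) = 36 ∩ CD · AB = 33/2]
   → C = (5, -1/2)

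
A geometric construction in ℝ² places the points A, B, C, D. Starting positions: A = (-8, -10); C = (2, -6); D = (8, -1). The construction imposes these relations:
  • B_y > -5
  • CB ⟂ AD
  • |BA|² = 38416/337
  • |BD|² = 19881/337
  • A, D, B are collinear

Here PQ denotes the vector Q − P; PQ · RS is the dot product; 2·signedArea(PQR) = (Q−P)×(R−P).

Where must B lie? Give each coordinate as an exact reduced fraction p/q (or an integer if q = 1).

B = (440/337, -1606/337)

1. B_x = 440/337  [A, D, B are collinear ∩ CB ⟂ AD]
2. B_y = -1606/337  [A, D, B are collinear ∩ CB ⟂ AD]
   → B = (440/337, -1606/337)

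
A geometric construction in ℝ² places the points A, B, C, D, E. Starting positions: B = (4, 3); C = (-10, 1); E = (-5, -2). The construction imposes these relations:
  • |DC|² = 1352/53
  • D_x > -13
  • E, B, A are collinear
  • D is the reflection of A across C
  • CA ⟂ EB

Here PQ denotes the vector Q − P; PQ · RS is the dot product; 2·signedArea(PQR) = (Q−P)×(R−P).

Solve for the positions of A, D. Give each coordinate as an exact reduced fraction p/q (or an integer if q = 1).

1. A_x = -400/53  [E, B, A are collinear ∩ CA ⟂ EB]
2. A_y = -181/53  [E, B, A are collinear ∩ CA ⟂ EB]
   → A = (-400/53, -181/53)
3. D_x = -660/53  [D is the reflection of A across C]
4. D_y = 287/53  [D is the reflection of A across C]
   → D = (-660/53, 287/53)

A = (-400/53, -181/53)
D = (-660/53, 287/53)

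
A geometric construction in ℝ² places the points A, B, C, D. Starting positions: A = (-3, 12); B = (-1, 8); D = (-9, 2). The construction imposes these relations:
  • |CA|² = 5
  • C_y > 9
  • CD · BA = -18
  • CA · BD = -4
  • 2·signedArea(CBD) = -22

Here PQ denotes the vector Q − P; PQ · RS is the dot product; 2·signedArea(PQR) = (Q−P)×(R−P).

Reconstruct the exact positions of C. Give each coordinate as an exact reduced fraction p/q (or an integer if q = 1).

1. C_x = -2  [CA · BD = -4 ∩ CD · BA = -18]
2. C_y = 10  [CA · BD = -4 ∩ CD · BA = -18]
   → C = (-2, 10)

C = (-2, 10)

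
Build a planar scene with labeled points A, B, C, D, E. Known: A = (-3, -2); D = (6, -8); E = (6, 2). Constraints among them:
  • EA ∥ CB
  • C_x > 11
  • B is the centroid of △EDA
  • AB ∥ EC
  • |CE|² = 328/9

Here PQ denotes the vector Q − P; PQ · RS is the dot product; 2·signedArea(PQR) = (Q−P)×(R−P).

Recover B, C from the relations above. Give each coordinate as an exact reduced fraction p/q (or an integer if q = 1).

B = (3, -8/3)
C = (12, 4/3)

1. B_x = 3  [B is the centroid of △EDA]
2. B_y = -8/3  [B is the centroid of △EDA]
   → B = (3, -8/3)
3. C_x = 12  [EA ∥ CB ∩ AB ∥ EC]
4. C_y = 4/3  [EA ∥ CB ∩ AB ∥ EC]
   → C = (12, 4/3)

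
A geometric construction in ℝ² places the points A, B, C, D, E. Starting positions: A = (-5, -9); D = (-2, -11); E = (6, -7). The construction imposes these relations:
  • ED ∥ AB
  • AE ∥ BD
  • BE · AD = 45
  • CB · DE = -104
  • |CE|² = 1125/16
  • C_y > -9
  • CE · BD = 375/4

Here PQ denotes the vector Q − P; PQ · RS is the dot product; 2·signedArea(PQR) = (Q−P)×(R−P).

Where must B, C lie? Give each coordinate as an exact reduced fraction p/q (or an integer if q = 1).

B = (-13, -13)
C = (-9/4, -17/2)

1. B_x = -13  [AE ∥ BD ∩ ED ∥ AB]
2. B_y = -13  [AE ∥ BD ∩ ED ∥ AB]
   → B = (-13, -13)
3. C_x = -9/4  [CB · DE = -104 ∩ CE · BD = 375/4]
4. C_y = -17/2  [CB · DE = -104 ∩ CE · BD = 375/4]
   → C = (-9/4, -17/2)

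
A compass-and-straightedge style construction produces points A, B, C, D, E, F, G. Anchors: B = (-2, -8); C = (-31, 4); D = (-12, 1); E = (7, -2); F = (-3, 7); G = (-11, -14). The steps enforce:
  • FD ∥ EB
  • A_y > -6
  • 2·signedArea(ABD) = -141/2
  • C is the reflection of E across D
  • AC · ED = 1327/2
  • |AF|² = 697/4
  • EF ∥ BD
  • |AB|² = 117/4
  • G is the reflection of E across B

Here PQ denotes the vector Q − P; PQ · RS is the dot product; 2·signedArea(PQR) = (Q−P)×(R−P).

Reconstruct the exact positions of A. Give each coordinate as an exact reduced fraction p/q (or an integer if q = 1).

A = (5/2, -5)

1. A_x = 5/2  [2·signedArea(ABD) = -141/2 ∩ AC · ED = 1327/2]
2. A_y = -5  [2·signedArea(ABD) = -141/2 ∩ AC · ED = 1327/2]
   → A = (5/2, -5)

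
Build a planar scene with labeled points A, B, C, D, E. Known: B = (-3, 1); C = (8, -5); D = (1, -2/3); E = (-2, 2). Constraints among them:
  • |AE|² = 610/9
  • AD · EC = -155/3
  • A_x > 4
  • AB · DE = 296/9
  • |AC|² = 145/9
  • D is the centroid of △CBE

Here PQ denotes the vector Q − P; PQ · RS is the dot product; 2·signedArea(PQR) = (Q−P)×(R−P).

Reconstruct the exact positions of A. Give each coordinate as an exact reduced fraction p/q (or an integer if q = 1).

1. A_x = 5  [AD · EC = -155/3 ∩ AB · DE = 296/9]
2. A_y = -7/3  [AD · EC = -155/3 ∩ AB · DE = 296/9]
   → A = (5, -7/3)

A = (5, -7/3)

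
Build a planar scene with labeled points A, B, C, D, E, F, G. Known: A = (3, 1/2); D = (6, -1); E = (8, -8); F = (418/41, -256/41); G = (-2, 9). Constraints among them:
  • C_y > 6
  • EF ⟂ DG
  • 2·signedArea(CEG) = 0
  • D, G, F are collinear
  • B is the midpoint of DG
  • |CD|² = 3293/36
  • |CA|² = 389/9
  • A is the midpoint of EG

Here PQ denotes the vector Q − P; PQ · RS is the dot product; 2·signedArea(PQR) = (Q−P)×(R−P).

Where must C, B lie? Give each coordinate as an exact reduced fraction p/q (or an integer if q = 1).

1. C_x = -1/3  [line -17·x + -10·y + 56 = 0 ∩ |CA|² = 389/9]
2. C_y = 37/6  [line -17·x + -10·y + 56 = 0 ∩ |CA|² = 389/9]
   → C = (-1/3, 37/6)
3. B_x = 2  [B is the midpoint of DG]
4. B_y = 4  [B is the midpoint of DG]
   → B = (2, 4)

B = (2, 4)
C = (-1/3, 37/6)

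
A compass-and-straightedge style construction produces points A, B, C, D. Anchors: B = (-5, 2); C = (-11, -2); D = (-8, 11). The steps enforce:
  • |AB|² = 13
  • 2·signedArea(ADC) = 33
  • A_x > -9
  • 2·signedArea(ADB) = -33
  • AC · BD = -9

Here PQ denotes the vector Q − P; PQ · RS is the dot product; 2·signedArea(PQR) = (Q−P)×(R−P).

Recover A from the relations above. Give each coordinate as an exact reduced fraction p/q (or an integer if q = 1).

A = (-8, 0)

1. A_x = -8  [2·signedArea(ADB) = -33 ∩ 2·signedArea(ADC) = 33]
2. A_y = 0  [2·signedArea(ADB) = -33 ∩ 2·signedArea(ADC) = 33]
   → A = (-8, 0)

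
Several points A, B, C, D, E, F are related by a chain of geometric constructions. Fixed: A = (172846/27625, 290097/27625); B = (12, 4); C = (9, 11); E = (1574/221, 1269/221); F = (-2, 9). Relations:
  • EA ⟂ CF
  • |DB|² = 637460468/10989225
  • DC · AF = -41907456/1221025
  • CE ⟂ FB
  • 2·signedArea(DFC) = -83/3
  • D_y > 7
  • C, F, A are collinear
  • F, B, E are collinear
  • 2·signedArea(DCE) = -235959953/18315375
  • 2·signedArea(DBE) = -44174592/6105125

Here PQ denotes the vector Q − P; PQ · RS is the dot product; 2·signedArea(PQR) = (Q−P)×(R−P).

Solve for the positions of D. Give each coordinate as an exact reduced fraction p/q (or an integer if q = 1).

1. D_x = 449096/82875  [2·signedArea(DFC) = -83/3 ∩ DC · AF = -41907456/1221025]
2. D_y = 649222/82875  [2·signedArea(DFC) = -83/3 ∩ DC · AF = -41907456/1221025]
   → D = (449096/82875, 649222/82875)

D = (449096/82875, 649222/82875)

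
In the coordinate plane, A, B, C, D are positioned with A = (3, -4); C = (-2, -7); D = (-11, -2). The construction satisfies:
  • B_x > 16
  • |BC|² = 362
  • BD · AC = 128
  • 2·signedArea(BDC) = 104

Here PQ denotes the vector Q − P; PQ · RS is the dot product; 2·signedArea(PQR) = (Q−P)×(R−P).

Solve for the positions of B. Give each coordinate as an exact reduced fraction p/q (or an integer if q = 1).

B = (17, -6)

1. B_x = 17  [2·signedArea(BDC) = 104 ∩ BD · AC = 128]
2. B_y = -6  [2·signedArea(BDC) = 104 ∩ BD · AC = 128]
   → B = (17, -6)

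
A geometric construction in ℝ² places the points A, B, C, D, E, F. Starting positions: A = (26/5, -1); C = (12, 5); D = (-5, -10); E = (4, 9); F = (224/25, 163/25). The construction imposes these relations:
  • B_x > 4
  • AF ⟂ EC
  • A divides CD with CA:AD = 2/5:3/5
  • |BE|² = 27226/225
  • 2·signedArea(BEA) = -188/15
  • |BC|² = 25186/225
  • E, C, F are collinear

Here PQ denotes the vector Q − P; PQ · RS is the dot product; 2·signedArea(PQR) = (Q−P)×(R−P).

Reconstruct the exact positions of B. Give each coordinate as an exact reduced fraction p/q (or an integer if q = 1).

B = (61/15, -2)

1. B_x = 61/15  [line 10·x + 6/5·y + -574/15 = 0 ∩ |BE|² = 27226/225]
2. B_y = -2  [line 10·x + 6/5·y + -574/15 = 0 ∩ |BE|² = 27226/225]
   → B = (61/15, -2)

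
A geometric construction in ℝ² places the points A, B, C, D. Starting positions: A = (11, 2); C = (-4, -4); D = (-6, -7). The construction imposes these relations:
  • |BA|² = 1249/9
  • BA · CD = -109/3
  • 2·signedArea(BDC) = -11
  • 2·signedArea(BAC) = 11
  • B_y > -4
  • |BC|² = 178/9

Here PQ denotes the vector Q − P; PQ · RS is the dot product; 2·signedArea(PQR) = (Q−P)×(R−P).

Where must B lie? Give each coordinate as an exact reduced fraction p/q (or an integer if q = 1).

1. B_x = 1/3  [2·signedArea(BDC) = -11 ∩ BA · CD = -109/3]
2. B_y = -3  [2·signedArea(BDC) = -11 ∩ BA · CD = -109/3]
   → B = (1/3, -3)

B = (1/3, -3)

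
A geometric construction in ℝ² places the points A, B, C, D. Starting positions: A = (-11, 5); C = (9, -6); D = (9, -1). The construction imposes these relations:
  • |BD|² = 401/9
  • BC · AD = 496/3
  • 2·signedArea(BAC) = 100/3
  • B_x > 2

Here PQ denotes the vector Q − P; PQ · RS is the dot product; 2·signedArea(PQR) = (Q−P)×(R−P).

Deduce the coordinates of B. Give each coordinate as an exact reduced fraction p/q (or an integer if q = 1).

B = (7/3, -2/3)

1. B_x = 7/3  [2·signedArea(BAC) = 100/3 ∩ BC · AD = 496/3]
2. B_y = -2/3  [2·signedArea(BAC) = 100/3 ∩ BC · AD = 496/3]
   → B = (7/3, -2/3)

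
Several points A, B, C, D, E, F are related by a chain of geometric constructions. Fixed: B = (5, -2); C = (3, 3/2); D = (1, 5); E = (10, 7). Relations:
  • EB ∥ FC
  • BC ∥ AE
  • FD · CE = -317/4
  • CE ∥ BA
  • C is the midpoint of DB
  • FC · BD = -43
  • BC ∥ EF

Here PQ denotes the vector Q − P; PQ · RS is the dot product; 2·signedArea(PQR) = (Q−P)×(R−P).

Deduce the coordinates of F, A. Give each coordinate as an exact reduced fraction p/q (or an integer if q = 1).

A = (12, 7/2)
F = (8, 21/2)

1. F_x = 8  [EB ∥ FC ∩ BC ∥ EF]
2. F_y = 21/2  [EB ∥ FC ∩ BC ∥ EF]
   → F = (8, 21/2)
3. A_x = 12  [BC ∥ AE ∩ CE ∥ BA]
4. A_y = 7/2  [BC ∥ AE ∩ CE ∥ BA]
   → A = (12, 7/2)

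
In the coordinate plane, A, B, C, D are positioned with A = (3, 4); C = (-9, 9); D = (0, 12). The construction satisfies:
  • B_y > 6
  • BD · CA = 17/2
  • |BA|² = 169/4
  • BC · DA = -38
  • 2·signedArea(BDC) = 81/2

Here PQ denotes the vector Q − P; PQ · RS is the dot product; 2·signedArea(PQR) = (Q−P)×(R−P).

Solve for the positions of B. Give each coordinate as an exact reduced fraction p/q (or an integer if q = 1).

B = (-3, 13/2)

1. B_x = -3  [2·signedArea(BDC) = 81/2 ∩ BC · DA = -38]
2. B_y = 13/2  [2·signedArea(BDC) = 81/2 ∩ BC · DA = -38]
   → B = (-3, 13/2)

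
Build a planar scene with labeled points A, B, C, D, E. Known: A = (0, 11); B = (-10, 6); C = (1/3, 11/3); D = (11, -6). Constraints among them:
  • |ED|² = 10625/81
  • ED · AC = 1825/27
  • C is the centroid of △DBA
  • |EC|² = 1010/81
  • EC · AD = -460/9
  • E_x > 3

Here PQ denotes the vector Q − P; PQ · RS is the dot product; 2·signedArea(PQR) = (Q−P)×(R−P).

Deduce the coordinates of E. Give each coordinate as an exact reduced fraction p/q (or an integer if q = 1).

1. E_x = 34/9  [EC · AD = -460/9 ∩ ED · AC = 1825/27]
2. E_y = 26/9  [EC · AD = -460/9 ∩ ED · AC = 1825/27]
   → E = (34/9, 26/9)

E = (34/9, 26/9)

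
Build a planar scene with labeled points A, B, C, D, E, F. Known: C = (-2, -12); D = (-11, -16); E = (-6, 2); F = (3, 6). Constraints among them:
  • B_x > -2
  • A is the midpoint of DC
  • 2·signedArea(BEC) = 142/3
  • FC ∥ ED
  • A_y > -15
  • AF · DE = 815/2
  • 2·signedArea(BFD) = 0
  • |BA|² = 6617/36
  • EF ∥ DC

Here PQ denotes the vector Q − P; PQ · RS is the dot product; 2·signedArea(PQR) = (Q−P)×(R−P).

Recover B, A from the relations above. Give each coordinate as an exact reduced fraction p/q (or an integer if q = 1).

1. B_x = -5/3  [2·signedArea(BFD) = 0 ∩ 2·signedArea(BEC) = 142/3]
2. B_y = -4/3  [2·signedArea(BFD) = 0 ∩ 2·signedArea(BEC) = 142/3]
   → B = (-5/3, -4/3)
3. A_x = -13/2  [A is the midpoint of DC]
4. A_y = -14  [A is the midpoint of DC]
   → A = (-13/2, -14)

A = (-13/2, -14)
B = (-5/3, -4/3)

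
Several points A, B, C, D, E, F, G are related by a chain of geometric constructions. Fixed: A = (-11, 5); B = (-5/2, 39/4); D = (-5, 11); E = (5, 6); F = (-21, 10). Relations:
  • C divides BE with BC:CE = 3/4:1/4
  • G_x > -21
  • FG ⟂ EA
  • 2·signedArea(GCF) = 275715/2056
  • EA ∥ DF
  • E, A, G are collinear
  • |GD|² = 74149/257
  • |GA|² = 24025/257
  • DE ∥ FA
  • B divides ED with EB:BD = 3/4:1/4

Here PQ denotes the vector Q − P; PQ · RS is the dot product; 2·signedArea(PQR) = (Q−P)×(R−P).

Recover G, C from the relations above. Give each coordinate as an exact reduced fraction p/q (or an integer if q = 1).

C = (25/8, 111/16)
G = (-5307/257, 1130/257)

1. G_x = -5307/257  [E, A, G are collinear ∩ FG ⟂ EA]
2. G_y = 1130/257  [E, A, G are collinear ∩ FG ⟂ EA]
   → G = (-5307/257, 1130/257)
3. C_x = 25/8  [C divides BE with BC:CE = 3/4:1/4]
4. C_y = 111/16  [C divides BE with BC:CE = 3/4:1/4]
   → C = (25/8, 111/16)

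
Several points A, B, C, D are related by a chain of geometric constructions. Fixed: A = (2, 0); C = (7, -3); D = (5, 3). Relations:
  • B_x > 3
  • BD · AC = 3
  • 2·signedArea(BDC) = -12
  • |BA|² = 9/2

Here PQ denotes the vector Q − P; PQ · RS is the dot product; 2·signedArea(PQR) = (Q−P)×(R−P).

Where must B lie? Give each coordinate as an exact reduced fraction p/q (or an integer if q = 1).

1. B_x = 7/2  [2·signedArea(BDC) = -12 ∩ BD · AC = 3]
2. B_y = 3/2  [2·signedArea(BDC) = -12 ∩ BD · AC = 3]
   → B = (7/2, 3/2)

B = (7/2, 3/2)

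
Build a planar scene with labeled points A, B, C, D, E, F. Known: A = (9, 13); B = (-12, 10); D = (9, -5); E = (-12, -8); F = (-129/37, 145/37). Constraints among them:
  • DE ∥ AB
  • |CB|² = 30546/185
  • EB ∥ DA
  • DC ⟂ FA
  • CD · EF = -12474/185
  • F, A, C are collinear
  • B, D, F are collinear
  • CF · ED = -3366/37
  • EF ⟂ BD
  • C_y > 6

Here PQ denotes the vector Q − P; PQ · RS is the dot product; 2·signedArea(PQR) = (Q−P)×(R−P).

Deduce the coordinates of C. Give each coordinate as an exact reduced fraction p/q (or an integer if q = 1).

1. C_x = 81/185  [F, A, C are collinear ∩ DC ⟂ FA]
2. C_y = 1253/185  [F, A, C are collinear ∩ DC ⟂ FA]
   → C = (81/185, 1253/185)

C = (81/185, 1253/185)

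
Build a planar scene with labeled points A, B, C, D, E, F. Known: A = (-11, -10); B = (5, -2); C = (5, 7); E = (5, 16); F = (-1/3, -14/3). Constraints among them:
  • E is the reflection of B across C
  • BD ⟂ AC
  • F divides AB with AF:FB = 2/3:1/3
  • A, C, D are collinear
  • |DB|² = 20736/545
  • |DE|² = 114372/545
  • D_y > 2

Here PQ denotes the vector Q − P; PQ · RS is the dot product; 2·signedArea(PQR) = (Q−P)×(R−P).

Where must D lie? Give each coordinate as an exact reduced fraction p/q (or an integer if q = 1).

D = (277/545, 1214/545)

1. D_x = 277/545  [A, C, D are collinear ∩ BD ⟂ AC]
2. D_y = 1214/545  [A, C, D are collinear ∩ BD ⟂ AC]
   → D = (277/545, 1214/545)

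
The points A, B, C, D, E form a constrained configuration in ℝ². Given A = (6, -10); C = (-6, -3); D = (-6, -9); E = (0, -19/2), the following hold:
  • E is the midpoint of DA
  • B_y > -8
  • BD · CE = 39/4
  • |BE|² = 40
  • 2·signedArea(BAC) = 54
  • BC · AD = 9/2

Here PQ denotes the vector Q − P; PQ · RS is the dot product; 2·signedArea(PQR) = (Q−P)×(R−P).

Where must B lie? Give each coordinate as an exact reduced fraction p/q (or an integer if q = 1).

1. B_x = -6  [BC · AD = 9/2 ∩ BD · CE = 39/4]
2. B_y = -15/2  [BC · AD = 9/2 ∩ BD · CE = 39/4]
   → B = (-6, -15/2)

B = (-6, -15/2)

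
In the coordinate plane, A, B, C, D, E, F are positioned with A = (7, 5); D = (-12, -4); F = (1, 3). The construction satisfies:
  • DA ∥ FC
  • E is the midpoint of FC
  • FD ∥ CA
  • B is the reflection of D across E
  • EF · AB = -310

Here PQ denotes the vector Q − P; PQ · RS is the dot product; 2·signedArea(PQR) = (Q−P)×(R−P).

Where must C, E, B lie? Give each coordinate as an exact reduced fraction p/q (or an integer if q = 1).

B = (33, 19)
C = (20, 12)
E = (21/2, 15/2)

1. C_x = 20  [FD ∥ CA ∩ DA ∥ FC]
2. C_y = 12  [FD ∥ CA ∩ DA ∥ FC]
   → C = (20, 12)
3. E_x = 21/2  [E is the midpoint of FC]
4. E_y = 15/2  [E is the midpoint of FC]
   → E = (21/2, 15/2)
5. B_x = 33  [B is the reflection of D across E]
6. B_y = 19  [B is the reflection of D across E]
   → B = (33, 19)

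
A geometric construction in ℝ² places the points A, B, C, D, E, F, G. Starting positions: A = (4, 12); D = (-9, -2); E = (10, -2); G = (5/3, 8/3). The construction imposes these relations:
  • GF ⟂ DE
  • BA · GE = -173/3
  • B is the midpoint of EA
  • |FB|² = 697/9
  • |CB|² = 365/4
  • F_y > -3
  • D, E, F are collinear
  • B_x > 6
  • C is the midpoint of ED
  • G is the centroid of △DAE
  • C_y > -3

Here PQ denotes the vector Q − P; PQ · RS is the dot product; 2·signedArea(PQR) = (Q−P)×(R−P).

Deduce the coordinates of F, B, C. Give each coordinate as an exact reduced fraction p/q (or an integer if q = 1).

1. F_x = 5/3  [D, E, F are collinear ∩ GF ⟂ DE]
2. F_y = -2  [D, E, F are collinear ∩ GF ⟂ DE]
   → F = (5/3, -2)
3. B_x = 7  [B is the midpoint of EA]
4. B_y = 5  [B is the midpoint of EA]
   → B = (7, 5)
5. C_x = 1/2  [C is the midpoint of ED]
6. C_y = -2  [C is the midpoint of ED]
   → C = (1/2, -2)

B = (7, 5)
C = (1/2, -2)
F = (5/3, -2)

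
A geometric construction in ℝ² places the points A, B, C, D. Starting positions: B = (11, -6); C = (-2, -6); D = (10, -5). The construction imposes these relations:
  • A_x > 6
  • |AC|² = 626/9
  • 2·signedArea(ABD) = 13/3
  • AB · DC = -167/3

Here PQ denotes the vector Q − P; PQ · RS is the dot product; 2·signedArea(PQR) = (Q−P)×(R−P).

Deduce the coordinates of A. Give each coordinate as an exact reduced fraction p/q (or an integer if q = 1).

A = (19/3, -17/3)

1. A_x = 19/3  [2·signedArea(ABD) = 13/3 ∩ AB · DC = -167/3]
2. A_y = -17/3  [2·signedArea(ABD) = 13/3 ∩ AB · DC = -167/3]
   → A = (19/3, -17/3)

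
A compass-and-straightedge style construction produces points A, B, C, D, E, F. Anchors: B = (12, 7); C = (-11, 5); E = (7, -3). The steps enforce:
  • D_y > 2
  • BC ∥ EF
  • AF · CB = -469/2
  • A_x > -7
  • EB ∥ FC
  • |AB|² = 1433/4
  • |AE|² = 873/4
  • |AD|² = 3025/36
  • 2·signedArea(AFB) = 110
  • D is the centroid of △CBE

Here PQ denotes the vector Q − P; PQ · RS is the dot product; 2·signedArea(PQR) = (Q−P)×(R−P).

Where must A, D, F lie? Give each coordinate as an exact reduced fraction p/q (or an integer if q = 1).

A = (-13/2, 3)
D = (8/3, 3)
F = (-16, -5)

1. D_x = 8/3  [D is the centroid of △CBE]
2. D_y = 3  [D is the centroid of △CBE]
   → D = (8/3, 3)
3. F_x = -16  [EB ∥ FC ∩ BC ∥ EF]
4. F_y = -5  [EB ∥ FC ∩ BC ∥ EF]
   → F = (-16, -5)
5. A_x = -13/2  [AF · CB = -469/2 ∩ 2·signedArea(AFB) = 110]
6. A_y = 3  [AF · CB = -469/2 ∩ 2·signedArea(AFB) = 110]
   → A = (-13/2, 3)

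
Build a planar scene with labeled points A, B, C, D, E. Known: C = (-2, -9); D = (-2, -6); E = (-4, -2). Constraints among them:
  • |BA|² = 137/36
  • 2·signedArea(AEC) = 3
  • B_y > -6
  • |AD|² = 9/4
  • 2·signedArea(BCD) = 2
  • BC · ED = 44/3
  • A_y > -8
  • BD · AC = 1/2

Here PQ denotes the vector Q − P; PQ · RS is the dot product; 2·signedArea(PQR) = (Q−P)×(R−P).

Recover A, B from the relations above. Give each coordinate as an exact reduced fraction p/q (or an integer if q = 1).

A = (-2, -15/2)
B = (-8/3, -17/3)

1. B_x = -8/3  [BC · ED = 44/3 ∩ 2·signedArea(BCD) = 2]
2. B_y = -17/3  [BC · ED = 44/3 ∩ 2·signedArea(BCD) = 2]
   → B = (-8/3, -17/3)
3. A_x = -2  [2·signedArea(AEC) = 3 ∩ BD · AC = 1/2]
4. A_y = -15/2  [2·signedArea(AEC) = 3 ∩ BD · AC = 1/2]
   → A = (-2, -15/2)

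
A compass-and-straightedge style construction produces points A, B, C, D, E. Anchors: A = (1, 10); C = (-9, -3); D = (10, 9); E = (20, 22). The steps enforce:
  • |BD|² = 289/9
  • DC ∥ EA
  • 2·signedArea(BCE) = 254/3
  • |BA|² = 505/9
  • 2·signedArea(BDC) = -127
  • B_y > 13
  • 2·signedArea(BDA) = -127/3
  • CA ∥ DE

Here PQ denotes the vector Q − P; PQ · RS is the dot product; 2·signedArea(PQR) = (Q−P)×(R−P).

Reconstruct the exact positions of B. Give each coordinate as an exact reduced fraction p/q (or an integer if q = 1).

1. B_x = 22/3  [2·signedArea(BCE) = 254/3 ∩ 2·signedArea(BDA) = -127/3]
2. B_y = 14  [2·signedArea(BCE) = 254/3 ∩ 2·signedArea(BDA) = -127/3]
   → B = (22/3, 14)

B = (22/3, 14)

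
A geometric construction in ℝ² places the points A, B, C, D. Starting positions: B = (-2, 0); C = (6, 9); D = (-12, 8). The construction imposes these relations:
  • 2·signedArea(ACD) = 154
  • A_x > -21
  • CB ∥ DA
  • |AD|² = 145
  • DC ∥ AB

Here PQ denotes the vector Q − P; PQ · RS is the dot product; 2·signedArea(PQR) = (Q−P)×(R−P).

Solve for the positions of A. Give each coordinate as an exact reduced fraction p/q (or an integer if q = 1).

A = (-20, -1)

1. A_x = -20  [DC ∥ AB ∩ CB ∥ DA]
2. A_y = -1  [DC ∥ AB ∩ CB ∥ DA]
   → A = (-20, -1)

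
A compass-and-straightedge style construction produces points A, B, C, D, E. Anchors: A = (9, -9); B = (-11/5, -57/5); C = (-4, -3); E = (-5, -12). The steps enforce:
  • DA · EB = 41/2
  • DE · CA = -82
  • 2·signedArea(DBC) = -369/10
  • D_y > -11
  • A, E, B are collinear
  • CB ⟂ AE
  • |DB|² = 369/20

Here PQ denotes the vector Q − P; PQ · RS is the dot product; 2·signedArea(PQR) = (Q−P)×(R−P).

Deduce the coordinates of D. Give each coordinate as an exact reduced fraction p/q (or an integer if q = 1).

1. D_x = 2  [2·signedArea(DBC) = -369/10 ∩ DE · CA = -82]
2. D_y = -21/2  [2·signedArea(DBC) = -369/10 ∩ DE · CA = -82]
   → D = (2, -21/2)

D = (2, -21/2)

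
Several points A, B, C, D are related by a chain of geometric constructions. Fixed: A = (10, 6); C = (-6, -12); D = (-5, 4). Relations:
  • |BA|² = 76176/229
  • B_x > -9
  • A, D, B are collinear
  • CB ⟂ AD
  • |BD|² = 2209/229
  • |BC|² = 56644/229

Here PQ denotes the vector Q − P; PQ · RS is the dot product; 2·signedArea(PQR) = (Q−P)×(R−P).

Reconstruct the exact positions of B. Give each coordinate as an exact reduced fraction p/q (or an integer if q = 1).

B = (-1850/229, 822/229)

1. B_x = -1850/229  [A, D, B are collinear ∩ CB ⟂ AD]
2. B_y = 822/229  [A, D, B are collinear ∩ CB ⟂ AD]
   → B = (-1850/229, 822/229)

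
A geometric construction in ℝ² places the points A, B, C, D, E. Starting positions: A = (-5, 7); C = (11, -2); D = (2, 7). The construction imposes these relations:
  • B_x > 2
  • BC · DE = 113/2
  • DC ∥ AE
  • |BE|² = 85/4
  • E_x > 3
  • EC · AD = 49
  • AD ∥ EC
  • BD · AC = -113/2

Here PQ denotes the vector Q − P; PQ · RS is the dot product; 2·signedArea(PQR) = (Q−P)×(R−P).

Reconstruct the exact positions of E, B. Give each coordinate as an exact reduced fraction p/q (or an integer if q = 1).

B = (3, 5/2)
E = (4, -2)

1. E_x = 4  [AD ∥ EC ∩ DC ∥ AE]
2. E_y = -2  [AD ∥ EC ∩ DC ∥ AE]
   → E = (4, -2)
3. B_x = 3  [BC · DE = 113/2 ∩ BD · AC = -113/2]
4. B_y = 5/2  [BC · DE = 113/2 ∩ BD · AC = -113/2]
   → B = (3, 5/2)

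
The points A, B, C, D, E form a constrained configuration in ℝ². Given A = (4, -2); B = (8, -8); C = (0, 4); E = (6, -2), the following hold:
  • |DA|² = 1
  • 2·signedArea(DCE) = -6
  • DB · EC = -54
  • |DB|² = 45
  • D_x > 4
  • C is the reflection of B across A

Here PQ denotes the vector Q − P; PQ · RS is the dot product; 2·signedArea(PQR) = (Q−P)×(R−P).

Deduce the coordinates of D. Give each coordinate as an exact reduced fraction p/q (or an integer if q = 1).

D = (5, -2)

1. D_x = 5  [DB · EC = -54 ∩ 2·signedArea(DCE) = -6]
2. D_y = -2  [DB · EC = -54 ∩ 2·signedArea(DCE) = -6]
   → D = (5, -2)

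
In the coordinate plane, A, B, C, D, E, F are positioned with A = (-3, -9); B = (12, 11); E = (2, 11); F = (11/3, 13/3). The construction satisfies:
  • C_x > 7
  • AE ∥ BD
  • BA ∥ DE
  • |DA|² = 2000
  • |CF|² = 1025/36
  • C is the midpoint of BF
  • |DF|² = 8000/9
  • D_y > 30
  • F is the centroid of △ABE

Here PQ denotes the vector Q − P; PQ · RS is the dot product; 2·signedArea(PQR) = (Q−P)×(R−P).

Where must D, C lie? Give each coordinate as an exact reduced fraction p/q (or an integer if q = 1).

1. D_x = 17  [BA ∥ DE ∩ AE ∥ BD]
2. D_y = 31  [BA ∥ DE ∩ AE ∥ BD]
   → D = (17, 31)
3. C_x = 47/6  [C is the midpoint of BF]
4. C_y = 23/3  [C is the midpoint of BF]
   → C = (47/6, 23/3)

C = (47/6, 23/3)
D = (17, 31)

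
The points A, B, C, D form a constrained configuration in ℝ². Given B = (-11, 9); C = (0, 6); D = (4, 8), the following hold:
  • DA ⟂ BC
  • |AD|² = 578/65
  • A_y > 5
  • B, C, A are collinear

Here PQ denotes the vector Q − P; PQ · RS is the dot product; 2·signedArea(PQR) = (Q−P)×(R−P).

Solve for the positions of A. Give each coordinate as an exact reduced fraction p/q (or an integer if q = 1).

A = (209/65, 333/65)

1. A_x = 209/65  [B, C, A are collinear ∩ DA ⟂ BC]
2. A_y = 333/65  [B, C, A are collinear ∩ DA ⟂ BC]
   → A = (209/65, 333/65)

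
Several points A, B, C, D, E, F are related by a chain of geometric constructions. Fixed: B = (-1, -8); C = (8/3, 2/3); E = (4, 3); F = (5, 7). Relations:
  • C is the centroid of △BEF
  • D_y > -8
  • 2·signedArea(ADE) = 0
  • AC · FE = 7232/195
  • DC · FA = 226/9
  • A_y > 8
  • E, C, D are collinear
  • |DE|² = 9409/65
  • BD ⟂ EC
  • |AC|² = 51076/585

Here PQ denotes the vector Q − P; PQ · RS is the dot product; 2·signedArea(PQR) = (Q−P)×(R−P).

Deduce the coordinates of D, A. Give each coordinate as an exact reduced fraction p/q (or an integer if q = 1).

1. D_x = -128/65  [E, C, D are collinear ∩ BD ⟂ EC]
2. D_y = -484/65  [E, C, D are collinear ∩ BD ⟂ EC]
   → D = (-128/65, -484/65)
3. A_x = 1424/195  [2·signedArea(ADE) = 0 ∩ DC · FA = 226/9]
4. A_y = 1712/195  [2·signedArea(ADE) = 0 ∩ DC · FA = 226/9]
   → A = (1424/195, 1712/195)

A = (1424/195, 1712/195)
D = (-128/65, -484/65)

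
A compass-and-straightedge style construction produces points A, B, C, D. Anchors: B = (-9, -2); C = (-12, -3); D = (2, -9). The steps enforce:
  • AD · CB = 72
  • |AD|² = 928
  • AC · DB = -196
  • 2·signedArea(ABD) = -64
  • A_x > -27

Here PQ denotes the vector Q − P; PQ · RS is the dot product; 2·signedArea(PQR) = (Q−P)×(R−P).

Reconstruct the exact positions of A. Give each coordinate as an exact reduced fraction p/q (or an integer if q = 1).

A = (-26, 3)

1. A_x = -26  [AC · DB = -196 ∩ 2·signedArea(ABD) = -64]
2. A_y = 3  [AC · DB = -196 ∩ 2·signedArea(ABD) = -64]
   → A = (-26, 3)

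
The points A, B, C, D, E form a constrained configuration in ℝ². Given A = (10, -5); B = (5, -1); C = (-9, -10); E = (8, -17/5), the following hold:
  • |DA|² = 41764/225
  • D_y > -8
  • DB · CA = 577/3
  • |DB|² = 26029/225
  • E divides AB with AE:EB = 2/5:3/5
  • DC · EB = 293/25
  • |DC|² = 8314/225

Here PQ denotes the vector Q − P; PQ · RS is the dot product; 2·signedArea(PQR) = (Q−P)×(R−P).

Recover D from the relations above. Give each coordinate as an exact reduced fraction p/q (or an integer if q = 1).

1. D_x = -10/3  [DC · EB = 293/25 ∩ DB · CA = 577/3]
2. D_y = -39/5  [DC · EB = 293/25 ∩ DB · CA = 577/3]
   → D = (-10/3, -39/5)

D = (-10/3, -39/5)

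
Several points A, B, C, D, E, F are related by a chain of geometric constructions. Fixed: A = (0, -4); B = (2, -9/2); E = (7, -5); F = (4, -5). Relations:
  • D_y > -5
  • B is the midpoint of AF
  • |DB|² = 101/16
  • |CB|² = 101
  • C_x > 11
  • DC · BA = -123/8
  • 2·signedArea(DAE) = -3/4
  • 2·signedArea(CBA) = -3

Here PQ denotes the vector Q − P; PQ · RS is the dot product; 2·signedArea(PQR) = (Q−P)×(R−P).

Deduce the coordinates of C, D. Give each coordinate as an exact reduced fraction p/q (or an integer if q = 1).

C = (12, -11/2)
D = (9/2, -19/4)

1. C_x = 12  [line -1/2·x + -2·y + -5 = 0 ∩ |CB|² = 101]
2. C_y = -11/2  [line -1/2·x + -2·y + -5 = 0 ∩ |CB|² = 101]
   → C = (12, -11/2)
3. D_x = 9/2  [2·signedArea(DAE) = -3/4 ∩ DC · BA = -123/8]
4. D_y = -19/4  [2·signedArea(DAE) = -3/4 ∩ DC · BA = -123/8]
   → D = (9/2, -19/4)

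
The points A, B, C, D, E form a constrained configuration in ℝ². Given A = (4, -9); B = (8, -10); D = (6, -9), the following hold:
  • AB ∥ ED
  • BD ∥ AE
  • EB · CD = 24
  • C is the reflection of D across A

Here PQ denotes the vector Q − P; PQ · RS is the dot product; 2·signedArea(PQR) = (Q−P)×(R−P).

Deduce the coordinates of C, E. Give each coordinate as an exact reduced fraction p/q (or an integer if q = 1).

C = (2, -9)
E = (2, -8)

1. C_x = 2  [C is the reflection of D across A]
2. C_y = -9  [C is the reflection of D across A]
   → C = (2, -9)
3. E_x = 2  [AB ∥ ED ∩ BD ∥ AE]
4. E_y = -8  [AB ∥ ED ∩ BD ∥ AE]
   → E = (2, -8)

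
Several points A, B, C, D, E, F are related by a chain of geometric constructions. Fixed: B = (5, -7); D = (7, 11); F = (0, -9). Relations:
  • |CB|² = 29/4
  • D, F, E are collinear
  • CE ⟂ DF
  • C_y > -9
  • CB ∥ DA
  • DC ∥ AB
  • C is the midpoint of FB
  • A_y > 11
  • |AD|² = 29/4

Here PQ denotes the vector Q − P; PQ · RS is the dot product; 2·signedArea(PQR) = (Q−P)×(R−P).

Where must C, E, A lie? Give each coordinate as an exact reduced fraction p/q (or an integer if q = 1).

A = (19/2, 12)
C = (5/2, -8)
E = (525/898, -3291/449)

1. C_x = 5/2  [C is the midpoint of FB]
2. C_y = -8  [C is the midpoint of FB]
   → C = (5/2, -8)
3. E_x = 525/898  [D, F, E are collinear ∩ CE ⟂ DF]
4. E_y = -3291/449  [D, F, E are collinear ∩ CE ⟂ DF]
   → E = (525/898, -3291/449)
5. A_x = 19/2  [DC ∥ AB ∩ CB ∥ DA]
6. A_y = 12  [DC ∥ AB ∩ CB ∥ DA]
   → A = (19/2, 12)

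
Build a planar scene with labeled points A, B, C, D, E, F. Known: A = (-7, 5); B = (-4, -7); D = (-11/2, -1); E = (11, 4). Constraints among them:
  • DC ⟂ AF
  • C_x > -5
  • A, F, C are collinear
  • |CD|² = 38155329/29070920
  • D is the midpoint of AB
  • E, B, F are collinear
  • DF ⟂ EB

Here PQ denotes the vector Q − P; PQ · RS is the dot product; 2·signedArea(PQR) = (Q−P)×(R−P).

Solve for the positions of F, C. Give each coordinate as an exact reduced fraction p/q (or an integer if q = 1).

C = (-64817557/14535460, -7573981/14535460)
F = (-1463/692, -3887/692)

1. F_x = -1463/692  [E, B, F are collinear ∩ DF ⟂ EB]
2. F_y = -3887/692  [E, B, F are collinear ∩ DF ⟂ EB]
   → F = (-1463/692, -3887/692)
3. C_x = -64817557/14535460  [A, F, C are collinear ∩ DC ⟂ AF]
4. C_y = -7573981/14535460  [A, F, C are collinear ∩ DC ⟂ AF]
   → C = (-64817557/14535460, -7573981/14535460)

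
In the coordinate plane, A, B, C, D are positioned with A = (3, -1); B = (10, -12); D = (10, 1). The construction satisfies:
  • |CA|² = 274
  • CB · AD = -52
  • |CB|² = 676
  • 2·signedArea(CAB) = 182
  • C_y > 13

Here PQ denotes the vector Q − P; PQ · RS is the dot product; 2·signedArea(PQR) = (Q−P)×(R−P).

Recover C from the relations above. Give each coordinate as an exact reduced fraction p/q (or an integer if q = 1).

C = (10, 14)

1. C_x = 10  [2·signedArea(CAB) = 182 ∩ CB · AD = -52]
2. C_y = 14  [2·signedArea(CAB) = 182 ∩ CB · AD = -52]
   → C = (10, 14)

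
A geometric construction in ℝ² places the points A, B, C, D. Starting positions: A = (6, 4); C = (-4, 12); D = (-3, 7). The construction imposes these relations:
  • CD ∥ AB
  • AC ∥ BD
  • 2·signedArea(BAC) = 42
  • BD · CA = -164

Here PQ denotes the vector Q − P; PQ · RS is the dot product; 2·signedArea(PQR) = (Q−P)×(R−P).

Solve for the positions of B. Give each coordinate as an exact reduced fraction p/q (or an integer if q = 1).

1. B_x = 7  [AC ∥ BD ∩ CD ∥ AB]
2. B_y = -1  [AC ∥ BD ∩ CD ∥ AB]
   → B = (7, -1)

B = (7, -1)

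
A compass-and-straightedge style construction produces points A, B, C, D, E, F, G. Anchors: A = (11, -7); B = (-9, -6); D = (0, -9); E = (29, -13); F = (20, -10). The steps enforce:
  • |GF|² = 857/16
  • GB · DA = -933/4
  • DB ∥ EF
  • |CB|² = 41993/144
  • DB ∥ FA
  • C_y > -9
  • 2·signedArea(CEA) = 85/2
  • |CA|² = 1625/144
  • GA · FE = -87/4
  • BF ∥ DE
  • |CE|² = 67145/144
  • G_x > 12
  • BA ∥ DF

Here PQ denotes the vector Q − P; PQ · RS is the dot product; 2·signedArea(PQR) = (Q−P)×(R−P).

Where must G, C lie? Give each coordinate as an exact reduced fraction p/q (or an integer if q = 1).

C = (95/12, -25/3)
G = (51/4, -9)

1. G_x = 51/4  [GB · DA = -933/4 ∩ GA · FE = -87/4]
2. G_y = -9  [GB · DA = -933/4 ∩ GA · FE = -87/4]
   → G = (51/4, -9)
3. C_x = 95/12  [line -6·x + -18·y + -205/2 = 0 ∩ |CA|² = 1625/144]
4. C_y = -25/3  [line -6·x + -18·y + -205/2 = 0 ∩ |CA|² = 1625/144]
   → C = (95/12, -25/3)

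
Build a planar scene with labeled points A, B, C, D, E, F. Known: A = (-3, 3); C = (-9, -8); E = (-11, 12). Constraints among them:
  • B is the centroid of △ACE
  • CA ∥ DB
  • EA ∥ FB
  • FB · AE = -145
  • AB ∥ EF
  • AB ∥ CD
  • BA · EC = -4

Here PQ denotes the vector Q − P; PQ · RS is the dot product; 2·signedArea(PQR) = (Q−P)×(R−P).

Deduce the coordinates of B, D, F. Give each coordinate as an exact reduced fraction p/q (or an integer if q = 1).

B = (-23/3, 7/3)
D = (-41/3, -26/3)
F = (-47/3, 34/3)

1. B_x = -23/3  [B is the centroid of △ACE]
2. B_y = 7/3  [B is the centroid of △ACE]
   → B = (-23/3, 7/3)
3. D_x = -41/3  [CA ∥ DB ∩ AB ∥ CD]
4. D_y = -26/3  [CA ∥ DB ∩ AB ∥ CD]
   → D = (-41/3, -26/3)
5. F_x = -47/3  [EA ∥ FB ∩ AB ∥ EF]
6. F_y = 34/3  [EA ∥ FB ∩ AB ∥ EF]
   → F = (-47/3, 34/3)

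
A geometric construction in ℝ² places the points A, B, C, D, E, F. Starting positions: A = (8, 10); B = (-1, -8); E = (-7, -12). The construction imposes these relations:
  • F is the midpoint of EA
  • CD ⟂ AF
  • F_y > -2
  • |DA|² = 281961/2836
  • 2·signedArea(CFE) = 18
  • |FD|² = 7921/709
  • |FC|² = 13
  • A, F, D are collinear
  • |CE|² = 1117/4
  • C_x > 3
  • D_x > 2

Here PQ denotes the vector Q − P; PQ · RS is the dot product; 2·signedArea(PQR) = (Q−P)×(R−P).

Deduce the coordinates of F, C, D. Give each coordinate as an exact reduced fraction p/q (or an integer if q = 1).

1. F_x = 1/2  [F is the midpoint of EA]
2. F_y = -1  [F is the midpoint of EA]
   → F = (1/2, -1)
3. C_x = 7/2  [line 11·x + -15/2·y + -31 = 0 ∩ |CE|² = 1117/4]
4. C_y = 1  [line 11·x + -15/2·y + -31 = 0 ∩ |CE|² = 1117/4]
   → C = (7/2, 1)
5. D_x = 3379/1418  [A, F, D are collinear ∩ CD ⟂ AF]
6. D_y = 1249/709  [A, F, D are collinear ∩ CD ⟂ AF]
   → D = (3379/1418, 1249/709)

C = (7/2, 1)
D = (3379/1418, 1249/709)
F = (1/2, -1)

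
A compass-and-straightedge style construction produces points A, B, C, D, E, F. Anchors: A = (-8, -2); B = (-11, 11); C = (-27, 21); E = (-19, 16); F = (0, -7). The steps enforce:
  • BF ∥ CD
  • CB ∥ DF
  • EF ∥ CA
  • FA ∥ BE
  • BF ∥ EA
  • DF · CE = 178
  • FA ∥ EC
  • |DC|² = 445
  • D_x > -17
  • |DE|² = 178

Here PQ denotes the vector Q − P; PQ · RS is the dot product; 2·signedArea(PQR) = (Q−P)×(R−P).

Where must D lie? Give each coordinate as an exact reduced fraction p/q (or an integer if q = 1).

D = (-16, 3)

1. D_x = -16  [CB ∥ DF ∩ BF ∥ CD]
2. D_y = 3  [CB ∥ DF ∩ BF ∥ CD]
   → D = (-16, 3)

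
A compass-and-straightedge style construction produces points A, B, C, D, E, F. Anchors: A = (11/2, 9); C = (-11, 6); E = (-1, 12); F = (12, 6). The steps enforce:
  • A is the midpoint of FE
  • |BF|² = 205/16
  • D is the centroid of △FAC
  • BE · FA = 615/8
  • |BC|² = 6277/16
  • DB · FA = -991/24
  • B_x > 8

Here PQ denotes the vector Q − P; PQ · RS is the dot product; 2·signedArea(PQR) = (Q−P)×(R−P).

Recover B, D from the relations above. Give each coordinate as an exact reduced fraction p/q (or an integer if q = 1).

B = (35/4, 15/2)
D = (13/6, 7)

1. B_x = 35/4  [line 13/2·x + -3·y + -275/8 = 0 ∩ |BC|² = 6277/16]
2. B_y = 15/2  [line 13/2·x + -3·y + -275/8 = 0 ∩ |BC|² = 6277/16]
   → B = (35/4, 15/2)
3. D_x = 13/6  [D is the centroid of △FAC]
4. D_y = 7  [D is the centroid of △FAC]
   → D = (13/6, 7)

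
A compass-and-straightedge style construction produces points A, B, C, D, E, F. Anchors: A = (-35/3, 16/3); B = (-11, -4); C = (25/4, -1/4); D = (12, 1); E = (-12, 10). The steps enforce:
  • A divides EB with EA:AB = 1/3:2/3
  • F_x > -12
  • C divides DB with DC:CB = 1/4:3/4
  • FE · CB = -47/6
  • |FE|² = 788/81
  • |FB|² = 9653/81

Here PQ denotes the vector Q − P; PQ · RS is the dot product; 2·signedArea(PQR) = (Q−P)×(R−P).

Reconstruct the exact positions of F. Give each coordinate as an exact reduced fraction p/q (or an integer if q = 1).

F = (-106/9, 62/9)

1. F_x = -106/9  [line 69/4·x + 15/4·y + 532/3 = 0 ∩ |FE|² = 788/81]
2. F_y = 62/9  [line 69/4·x + 15/4·y + 532/3 = 0 ∩ |FE|² = 788/81]
   → F = (-106/9, 62/9)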